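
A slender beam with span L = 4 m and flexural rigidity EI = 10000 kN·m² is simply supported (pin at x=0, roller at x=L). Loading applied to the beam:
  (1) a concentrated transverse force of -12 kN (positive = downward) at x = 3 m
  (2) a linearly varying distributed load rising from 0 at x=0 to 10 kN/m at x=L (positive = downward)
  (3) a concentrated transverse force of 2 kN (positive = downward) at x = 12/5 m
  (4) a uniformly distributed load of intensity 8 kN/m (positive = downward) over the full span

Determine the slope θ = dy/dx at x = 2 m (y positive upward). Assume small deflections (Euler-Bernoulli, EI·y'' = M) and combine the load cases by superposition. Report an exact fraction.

Load 1 — point force P=-12 kN at a=3 m (b=L-a=1):
  θ_1 = -Pb(L²-b²-3x²)/(6LEI)  [x≤a] = -(-12)·1·(4²-1²-3·2²)/(6·4·10000) = 3/20000 rad
Load 2 — triangular load w₀=10 kN/m (0→w₀ over full span):
  θ_2 = -w₀(7L⁴-30L²x²+15x⁴)/(360LEI) = -10·(7·4⁴-30·4²·2²+15·2⁴)/(360·4·10000) = -7/90000 rad
Load 3 — point force P=2 kN at a=12/5 m (b=L-a=8/5):
  θ_3 = -Pb(L²-b²-3x²)/(6LEI)  [x≤a] = -2·(8/5)·(4²-(8/5)²-3·2²)/(6·4·10000) = -3/156250 rad
Load 4 — uniform load w=8 kN/m over full span:
  θ_4 = -w(L³-6Lx²+4x³)/(24EI) = -8·(4³-6·4·2²+4·2³)/(24·10000) = 0 rad
Superposition: θ = Σ θ_i = 1193/22500000 rad ≈ 0.000053 rad

θ(2) = 1193/22500000 rad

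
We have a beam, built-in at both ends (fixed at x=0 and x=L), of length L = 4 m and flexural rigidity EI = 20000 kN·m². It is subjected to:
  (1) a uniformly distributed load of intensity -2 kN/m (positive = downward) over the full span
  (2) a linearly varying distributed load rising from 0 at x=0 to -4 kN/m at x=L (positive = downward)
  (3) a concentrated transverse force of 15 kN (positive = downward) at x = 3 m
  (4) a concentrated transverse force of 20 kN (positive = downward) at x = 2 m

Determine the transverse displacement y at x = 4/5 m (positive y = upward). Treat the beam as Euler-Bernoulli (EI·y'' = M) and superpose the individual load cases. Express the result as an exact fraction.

Load 1 — uniform load w=-2 kN/m over full span:
  y_1 = -wx²(L-x)²/(24EI) = -(-2)·(4/5)²·(4-(4/5))²/(24·20000) = 32/1171875 m
Load 2 — triangular load w₀=-4 kN/m (0→w₀ over full span):
  y_2 = -w₀x²(L-x)²(x+2L)/(120LEI) = -(-4)·(4/5)²·(4-(4/5))²·((4/5)+2·4)/(120·4·20000) = 704/29296875 m
Load 3 — point force P=15 kN at a=3 m (b=L-a=1):
  y_3 = -Pb²x²(3aL-(3a+b)x)/(6L³EI)  [x≤a] = -15·1²·(4/5)²·(3·3·4-(3·3+1)·(4/5))/(6·4³·20000) = -7/200000 m
Load 4 — point force P=20 kN at a=2 m (b=L-a=2):
  y_4 = -Pb²x²(3aL-(3a+b)x)/(6L³EI)  [x≤a] = -20·2²·(4/5)²·(3·2·4-(3·2+2)·(4/5))/(6·4³·20000) = -11/93750 m
Superposition: y = Σ y_i = -63123/625000000 m ≈ -0.000101 m

y(4/5) = -63123/625000000 m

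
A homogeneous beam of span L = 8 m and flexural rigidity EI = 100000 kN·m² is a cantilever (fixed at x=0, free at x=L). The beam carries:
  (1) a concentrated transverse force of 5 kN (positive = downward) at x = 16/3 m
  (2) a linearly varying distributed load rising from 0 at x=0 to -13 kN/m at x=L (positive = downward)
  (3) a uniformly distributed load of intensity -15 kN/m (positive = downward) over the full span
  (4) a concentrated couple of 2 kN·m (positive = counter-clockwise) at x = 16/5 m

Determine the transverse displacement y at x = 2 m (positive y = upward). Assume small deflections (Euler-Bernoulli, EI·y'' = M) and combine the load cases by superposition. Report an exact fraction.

y(2) = 12531/1000000 m

Load 1 — point force P=5 kN at a=16/3 m (b=L-a=8/3):
  y_1 = -Px²(3a-x)/(6EI)  [x≤a] = -5·2²·(3·(16/3)-2)/(6·100000) = -7/15000 m
Load 2 — triangular load w₀=-13 kN/m (0→w₀ over full span):
  y_2 = (w₀Lx³/12-w₀L²x²/6-w₀x⁵/(120L))/EI = ((-13)·8·2³/12-(-13)·8²·2²/6-(-13)·2⁵/(120·8))/100000 = 14573/3000000 m
Load 3 — uniform load w=-15 kN/m over full span:
  y_3 = -wx²(x²-4Lx+6L²)/(24EI) = -(-15)·2²·(2²-4·8·2+6·8²)/(24·100000) = 81/10000 m
Load 4 — applied couple M₀=2 kN·m at a=16/5 m (b=L-a=24/5):
  y_4 = M₀x²/(2EI)  [x≤a] = 2·2²/(2·100000) = 1/25000 m
Superposition: y = Σ y_i = 12531/1000000 m ≈ 0.012531 m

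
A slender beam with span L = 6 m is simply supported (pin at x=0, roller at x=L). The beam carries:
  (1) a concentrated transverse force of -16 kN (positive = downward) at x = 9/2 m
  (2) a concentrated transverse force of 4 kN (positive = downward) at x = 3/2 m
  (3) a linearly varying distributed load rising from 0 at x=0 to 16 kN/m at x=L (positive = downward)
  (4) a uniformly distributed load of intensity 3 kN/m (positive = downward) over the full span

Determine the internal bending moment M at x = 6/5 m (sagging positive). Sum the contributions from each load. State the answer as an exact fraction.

Load 1 — point force P=-16 kN at a=9/2 m (b=L-a=3/2):
  M_1 = Pbx/L  [x≤a] = (-16)·(3/2)·(6/5)/6 = -24/5 kN·m
Load 2 — point force P=4 kN at a=3/2 m (b=L-a=9/2):
  M_2 = Pbx/L  [x≤a] = 4·(9/2)·(6/5)/6 = 18/5 kN·m
Load 3 — triangular load w₀=16 kN/m (0→w₀ over full span):
  M_3 = w₀Lx/6 - w₀x³/(6L) = 16·6·(6/5)/6 - 16·(6/5)³/(6·6) = 2304/125 kN·m
Load 4 — uniform load w=3 kN/m over full span:
  M_4 = wx(L-x)/2 = 3·(6/5)·(6-(6/5))/2 = 216/25 kN·m
Superposition: M = Σ M_i = 3234/125 kN·m ≈ 25.872000 kN·m

M(6/5) = 3234/125 kN·m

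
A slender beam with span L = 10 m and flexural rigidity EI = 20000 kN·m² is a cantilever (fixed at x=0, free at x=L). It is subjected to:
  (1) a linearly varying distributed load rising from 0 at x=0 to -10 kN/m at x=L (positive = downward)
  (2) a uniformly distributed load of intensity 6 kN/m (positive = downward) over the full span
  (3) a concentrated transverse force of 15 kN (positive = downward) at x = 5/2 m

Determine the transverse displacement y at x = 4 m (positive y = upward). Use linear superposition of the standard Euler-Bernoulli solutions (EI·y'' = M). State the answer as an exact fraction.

y(4) = 40663/4800000 m

Load 1 — triangular load w₀=-10 kN/m (0→w₀ over full span):
  y_1 = (w₀Lx³/12-w₀L²x²/6-w₀x⁵/(120L))/EI = ((-10)·10·4³/12-(-10)·10²·4²/6-(-10)·4⁵/(120·10))/20000 = 1004/9375 m
Load 2 — uniform load w=6 kN/m over full span:
  y_2 = -wx²(x²-4Lx+6L²)/(24EI) = -6·4²·(4²-4·10·4+6·10²)/(24·20000) = -57/625 m
Load 3 — point force P=15 kN at a=5/2 m (b=L-a=15/2):
  y_3 = -Pa²(3x-a)/(6EI)  [x>a] = -15·(5/2)²·(3·4-(5/2))/(6·20000) = -19/2560 m
Superposition: y = Σ y_i = 40663/4800000 m ≈ 0.008471 m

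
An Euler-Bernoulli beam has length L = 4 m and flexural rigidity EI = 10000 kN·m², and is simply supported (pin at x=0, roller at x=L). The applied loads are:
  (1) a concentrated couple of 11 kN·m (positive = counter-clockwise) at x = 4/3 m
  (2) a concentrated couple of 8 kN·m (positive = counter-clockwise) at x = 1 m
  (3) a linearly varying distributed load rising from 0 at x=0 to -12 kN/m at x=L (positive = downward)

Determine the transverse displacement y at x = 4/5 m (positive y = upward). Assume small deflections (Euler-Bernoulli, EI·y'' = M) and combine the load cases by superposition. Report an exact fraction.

Load 1 — applied couple M₀=11 kN·m at a=4/3 m (b=L-a=8/3):
  y_1 = (M₀x³/(6L)+C₁x)/EI  [x≤a] with C₁=M₀(3b²-L²)/(6L)=22/9 = (11·(4/5)³/(6·4)+(22/9)·(4/5))/10000 = 154/703125 m
Load 2 — applied couple M₀=8 kN·m at a=1 m (b=L-a=3):
  y_2 = (M₀x³/(6L)+C₁x)/EI  [x≤a] with C₁=M₀(3b²-L²)/(6L)=11/3 = (8·(4/5)³/(6·4)+(11/3)·(4/5))/10000 = 97/312500 m
Load 3 — triangular load w₀=-12 kN/m (0→w₀ over full span):
  y_3 = -w₀x(7L⁴-10L²x²+3x⁴)/(360LEI) = -(-12)·(4/5)·(7·4⁴-10·4²·(4/5)²+3·(4/5)⁴)/(360·4·10000) = 11008/9765625 m
Superposition: y = Σ y_i = 582413/351562500 m ≈ 0.001657 m

y(4/5) = 582413/351562500 m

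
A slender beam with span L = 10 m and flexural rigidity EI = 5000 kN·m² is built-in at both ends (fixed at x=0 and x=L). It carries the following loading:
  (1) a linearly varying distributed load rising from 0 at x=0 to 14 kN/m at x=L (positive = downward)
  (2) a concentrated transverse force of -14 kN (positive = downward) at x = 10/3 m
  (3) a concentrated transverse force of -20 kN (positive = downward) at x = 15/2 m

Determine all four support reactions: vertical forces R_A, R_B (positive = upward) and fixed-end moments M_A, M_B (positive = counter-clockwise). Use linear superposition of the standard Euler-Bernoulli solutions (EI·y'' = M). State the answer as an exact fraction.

Load 1 — triangular load w₀=14 kN/m (0→w₀ over full span):
  R_A = 3w₀L/20 = 3·14·10/20 = 21 kN
  M_A = w₀L²/30 = 14·10²/30 = 140/3 kN·m
  R_B = 7w₀L/20 = 7·14·10/20 = 49 kN
  M_B = -w₀L²/20 = -14·10²/20 = -70 kN·m
Load 2 — point force P=-14 kN at a=10/3 m (b=L-a=20/3):
  R_A = Pb²(3a+b)/L³ = (-14)·(20/3)²·(3·(10/3)+(20/3))/10³ = -280/27 kN
  M_A = Pab²/L² = (-14)·(10/3)·(20/3)²/10² = -560/27 kN·m
  R_B = Pa²(a+3b)/L³ = (-14)·(10/3)²·((10/3)+3·(20/3))/10³ = -98/27 kN
  M_B = -Pa²b/L² = -(-14)·(10/3)²·(20/3)/10² = 280/27 kN·m
Load 3 — point force P=-20 kN at a=15/2 m (b=L-a=5/2):
  R_A = Pb²(3a+b)/L³ = (-20)·(5/2)²·(3·(15/2)+(5/2))/10³ = -25/8 kN
  M_A = Pab²/L² = (-20)·(15/2)·(5/2)²/10² = -75/8 kN·m
  R_B = Pa²(a+3b)/L³ = (-20)·(15/2)²·((15/2)+3·(5/2))/10³ = -135/8 kN
  M_B = -Pa²b/L² = -(-20)·(15/2)²·(5/2)/10² = 225/8 kN·m
Superposition: R_A = 1621/216 kN, M_A = 3575/216 kN·m, R_B = 6155/216 kN, M_B = -6805/216 kN·m

R_A = 1621/216 kN, M_A = 3575/216 kN·m, R_B = 6155/216 kN, M_B = -6805/216 kN·m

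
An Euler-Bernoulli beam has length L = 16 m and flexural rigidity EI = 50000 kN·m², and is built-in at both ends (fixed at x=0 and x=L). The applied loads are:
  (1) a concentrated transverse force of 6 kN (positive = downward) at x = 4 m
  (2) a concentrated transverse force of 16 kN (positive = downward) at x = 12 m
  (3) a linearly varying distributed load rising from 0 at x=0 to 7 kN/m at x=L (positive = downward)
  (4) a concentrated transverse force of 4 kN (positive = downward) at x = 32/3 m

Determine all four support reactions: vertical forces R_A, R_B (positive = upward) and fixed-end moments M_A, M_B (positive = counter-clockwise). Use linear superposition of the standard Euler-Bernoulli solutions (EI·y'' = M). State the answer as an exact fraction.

Load 1 — point force P=6 kN at a=4 m (b=L-a=12):
  R_A = Pb²(3a+b)/L³ = 6·12²·(3·4+12)/16³ = 81/16 kN
  M_A = Pab²/L² = 6·4·12²/16² = 27/2 kN·m
  R_B = Pa²(a+3b)/L³ = 6·4²·(4+3·12)/16³ = 15/16 kN
  M_B = -Pa²b/L² = -6·4²·12/16² = -9/2 kN·m
Load 2 — point force P=16 kN at a=12 m (b=L-a=4):
  R_A = Pb²(3a+b)/L³ = 16·4²·(3·12+4)/16³ = 5/2 kN
  M_A = Pab²/L² = 16·12·4²/16² = 12 kN·m
  R_B = Pa²(a+3b)/L³ = 16·12²·(12+3·4)/16³ = 27/2 kN
  M_B = -Pa²b/L² = -16·12²·4/16² = -36 kN·m
Load 3 — triangular load w₀=7 kN/m (0→w₀ over full span):
  R_A = 3w₀L/20 = 3·7·16/20 = 84/5 kN
  M_A = w₀L²/30 = 7·16²/30 = 896/15 kN·m
  R_B = 7w₀L/20 = 7·7·16/20 = 196/5 kN
  M_B = -w₀L²/20 = -7·16²/20 = -448/5 kN·m
Load 4 — point force P=4 kN at a=32/3 m (b=L-a=16/3):
  R_A = Pb²(3a+b)/L³ = 4·(16/3)²·(3·(32/3)+(16/3))/16³ = 28/27 kN
  M_A = Pab²/L² = 4·(32/3)·(16/3)²/16² = 128/27 kN·m
  R_B = Pa²(a+3b)/L³ = 4·(32/3)²·((32/3)+3·(16/3))/16³ = 80/27 kN
  M_B = -Pa²b/L² = -4·(32/3)²·(16/3)/16² = -256/27 kN·m
Superposition: R_A = 54863/2160 kN, M_A = 24293/270 kN·m, R_B = 122257/2160 kN, M_B = -37687/270 kN·m

R_A = 54863/2160 kN, M_A = 24293/270 kN·m, R_B = 122257/2160 kN, M_B = -37687/270 kN·m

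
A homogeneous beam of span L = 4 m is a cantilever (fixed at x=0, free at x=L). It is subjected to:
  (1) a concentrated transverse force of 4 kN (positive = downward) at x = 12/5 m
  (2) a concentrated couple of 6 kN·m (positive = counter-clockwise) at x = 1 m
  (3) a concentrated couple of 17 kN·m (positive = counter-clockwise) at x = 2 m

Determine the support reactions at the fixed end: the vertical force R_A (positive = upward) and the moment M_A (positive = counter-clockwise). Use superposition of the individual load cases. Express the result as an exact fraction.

R_A = 4 kN, M_A = -67/5 kN·m

Load 1 — point force P=4 kN at a=12/5 m (b=L-a=8/5):
  R_A = P = 4 kN
  M_A = Pa = 4·(12/5) = 48/5 kN·m
Load 2 — applied couple M₀=6 kN·m at a=1 m (b=L-a=3):
  R_A = 0 kN
  M_A = -M₀ = -6 kN·m
Load 3 — applied couple M₀=17 kN·m at a=2 m (b=L-a=2):
  R_A = 0 kN
  M_A = -M₀ = -17 kN·m
Superposition: R_A = 4 kN, M_A = -67/5 kN·m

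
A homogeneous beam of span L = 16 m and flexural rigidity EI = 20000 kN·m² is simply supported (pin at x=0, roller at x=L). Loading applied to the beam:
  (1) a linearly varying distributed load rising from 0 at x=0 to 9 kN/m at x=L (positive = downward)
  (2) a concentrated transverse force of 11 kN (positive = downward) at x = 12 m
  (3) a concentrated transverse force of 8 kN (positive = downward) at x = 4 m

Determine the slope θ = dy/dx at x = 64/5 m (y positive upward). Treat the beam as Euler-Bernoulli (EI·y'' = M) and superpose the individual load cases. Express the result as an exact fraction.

θ(64/5) = 250517/6250000 rad

Load 1 — triangular load w₀=9 kN/m (0→w₀ over full span):
  θ_1 = -w₀(7L⁴-30L²x²+15x⁴)/(360LEI) = -9·(7·16⁴-30·16²·(64/5)²+15·(64/5)⁴)/(360·16·20000) = 12112/390625 rad
Load 2 — point force P=11 kN at a=12 m (b=L-a=4):
  θ_2 = -Pa(2L²-6Lx+3x²+a²)/(6LEI)  [x>a] = -11·12·(2·16²-6·16·(64/5)+3·(64/5)²+12²)/(6·16·20000) = 1397/250000 rad
Load 3 — point force P=8 kN at a=4 m (b=L-a=12):
  θ_3 = -Pa(2L²-6Lx+3x²+a²)/(6LEI)  [x>a] = -8·4·(2·16²-6·16·(64/5)+3·(64/5)²+4²)/(6·16·20000) = 109/31250 rad
Superposition: θ = Σ θ_i = 250517/6250000 rad ≈ 0.040083 rad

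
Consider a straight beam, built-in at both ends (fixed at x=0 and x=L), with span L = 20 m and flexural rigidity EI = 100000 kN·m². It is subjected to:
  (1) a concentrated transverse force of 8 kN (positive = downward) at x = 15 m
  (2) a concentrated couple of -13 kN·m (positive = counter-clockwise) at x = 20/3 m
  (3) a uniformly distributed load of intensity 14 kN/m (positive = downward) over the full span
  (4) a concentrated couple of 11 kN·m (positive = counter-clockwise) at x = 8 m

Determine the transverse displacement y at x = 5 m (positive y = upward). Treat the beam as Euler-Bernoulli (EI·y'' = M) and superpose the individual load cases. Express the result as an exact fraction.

Load 1 — point force P=8 kN at a=15 m (b=L-a=5):
  y_1 = -Pb²x²(3aL-(3a+b)x)/(6L³EI)  [x≤a] = -8·5²·5²·(3·15·20-(3·15+5)·5)/(6·20³·100000) = -13/19200 m
Load 2 — applied couple M₀=-13 kN·m at a=20/3 m (b=L-a=40/3):
  y_2 = (R_Ax³/6 - M_Ax²/2)/EI  [x≤a] with R_A=-13/15, M_A=0 = ((-13/15)·5³/6 - 0·5²/2)/100000 = -13/72000 m
Load 3 — uniform load w=14 kN/m over full span:
  y_3 = -wx²(L-x)²/(24EI) = -14·5²·(20-5)²/(24·100000) = -21/640 m
Load 4 — applied couple M₀=11 kN·m at a=8 m (b=L-a=12):
  y_4 = (R_Ax³/6 - M_Ax²/2)/EI  [x≤a] with R_A=99/125, M_A=33/25 = ((99/125)·5³/6 - (33/25)·5²/2)/100000 = 0 m
Superposition: y = Σ y_i = -9697/288000 m ≈ -0.033670 m

y(5) = -9697/288000 m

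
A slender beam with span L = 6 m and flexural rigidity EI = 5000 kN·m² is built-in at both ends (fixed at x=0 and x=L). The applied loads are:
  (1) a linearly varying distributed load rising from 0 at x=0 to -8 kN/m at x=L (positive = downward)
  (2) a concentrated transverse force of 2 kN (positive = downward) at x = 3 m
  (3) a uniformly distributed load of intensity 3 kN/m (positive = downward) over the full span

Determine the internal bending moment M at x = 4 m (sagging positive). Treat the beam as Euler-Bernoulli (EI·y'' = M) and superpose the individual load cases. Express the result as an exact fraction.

Load 1 — triangular load w₀=-8 kN/m (0→w₀ over full span):
  M_1 = 3w₀Lx/20 - w₀L²/30 - w₀x³/(6L) = 3·(-8)·6·4/20 - (-8)·6²/30 - (-8)·4³/(6·6) = -224/45 kN·m
Load 2 — point force P=2 kN at a=3 m (b=L-a=3):
  M_2 = Pa²(a+3b)(L-x)/L³ - Pa²b/L²  [x>a] = 2·3²·(3+3·3)·(6-4)/6³ - 2·3²·3/6² = 1/2 kN·m
Load 3 — uniform load w=3 kN/m over full span:
  M_3 = wLx/2 - wL²/12 - wx²/2 = 3·6·4/2 - 3·6²/12 - 3·4²/2 = 3 kN·m
Superposition: M = Σ M_i = -133/90 kN·m ≈ -1.477778 kN·m

M(4) = -133/90 kN·m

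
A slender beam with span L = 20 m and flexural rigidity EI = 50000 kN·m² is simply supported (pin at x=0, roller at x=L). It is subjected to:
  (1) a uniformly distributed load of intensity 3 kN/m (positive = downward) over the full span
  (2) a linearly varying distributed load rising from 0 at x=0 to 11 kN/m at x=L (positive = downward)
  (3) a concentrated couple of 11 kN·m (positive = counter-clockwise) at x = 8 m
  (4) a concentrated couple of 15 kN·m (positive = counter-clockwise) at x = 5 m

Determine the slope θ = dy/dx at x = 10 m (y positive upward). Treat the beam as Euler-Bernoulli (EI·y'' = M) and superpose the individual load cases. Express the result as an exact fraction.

θ(10) = -36589/18000000 rad

Load 1 — uniform load w=3 kN/m over full span:
  θ_1 = -w(L³-6Lx²+4x³)/(24EI) = -3·(20³-6·20·10²+4·10³)/(24·50000) = 0 rad
Load 2 — triangular load w₀=11 kN/m (0→w₀ over full span):
  θ_2 = -w₀(7L⁴-30L²x²+15x⁴)/(360LEI) = -11·(7·20⁴-30·20²·10²+15·10⁴)/(360·20·50000) = -77/36000 rad
Load 3 — applied couple M₀=11 kN·m at a=8 m (b=L-a=12):
  θ_3 = (M₀x²/(2L)-M₀(x-a)+C₁)/EI  [x>a] with C₁=M₀(3b²-L²)/(6L)=44/15 = (11·10²/(2·20)-11·(10-8)+(44/15))/50000 = 253/1500000 rad
Load 4 — applied couple M₀=15 kN·m at a=5 m (b=L-a=15):
  θ_4 = (M₀x²/(2L)-M₀(x-a)+C₁)/EI  [x>a] with C₁=M₀(3b²-L²)/(6L)=275/8 = (15·10²/(2·20)-15·(10-5)+(275/8))/50000 = -1/16000 rad
Superposition: θ = Σ θ_i = -36589/18000000 rad ≈ -0.002033 rad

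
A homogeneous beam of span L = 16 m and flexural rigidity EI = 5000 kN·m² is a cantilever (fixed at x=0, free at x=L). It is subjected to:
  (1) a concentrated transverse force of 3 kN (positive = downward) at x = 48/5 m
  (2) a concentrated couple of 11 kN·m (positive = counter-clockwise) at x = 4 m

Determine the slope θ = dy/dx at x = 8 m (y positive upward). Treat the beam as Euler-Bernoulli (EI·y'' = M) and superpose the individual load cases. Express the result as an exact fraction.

Load 1 — point force P=3 kN at a=48/5 m (b=L-a=32/5):
  θ_1 = -Px(2a-x)/(2EI)  [x≤a] = -3·8·(2·(48/5)-8)/(2·5000) = -84/3125 rad
Load 2 — applied couple M₀=11 kN·m at a=4 m (b=L-a=12):
  θ_2 = M₀a/EI  [x>a] = 11·4/5000 = 11/1250 rad
Superposition: θ = Σ θ_i = -113/6250 rad ≈ -0.018080 rad

θ(8) = -113/6250 rad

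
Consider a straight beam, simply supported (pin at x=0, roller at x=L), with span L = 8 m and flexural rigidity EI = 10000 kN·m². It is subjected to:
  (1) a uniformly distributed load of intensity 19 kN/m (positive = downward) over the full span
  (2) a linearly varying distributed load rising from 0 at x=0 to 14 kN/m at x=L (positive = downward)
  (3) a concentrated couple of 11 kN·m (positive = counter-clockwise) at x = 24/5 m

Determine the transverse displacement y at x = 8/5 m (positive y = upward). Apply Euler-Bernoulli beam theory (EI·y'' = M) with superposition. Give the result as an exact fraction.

y(8/5) = -804216/9765625 m

Load 1 — uniform load w=19 kN/m over full span:
  y_1 = -wx(L³-2Lx²+x³)/(24EI) = -19·(8/5)·(8³-2·8·(8/5)²+(8/5)³)/(24·10000) = -70528/1171875 m
Load 2 — triangular load w₀=14 kN/m (0→w₀ over full span):
  y_2 = -w₀x(7L⁴-10L²x²+3x⁴)/(360LEI) = -14·(8/5)·(7·8⁴-10·8²·(8/5)²+3·(8/5)⁴)/(360·8·10000) = -616448/29296875 m
Load 3 — applied couple M₀=11 kN·m at a=24/5 m (b=L-a=16/5):
  y_3 = (M₀x³/(6L)+C₁x)/EI  [x≤a] with C₁=M₀(3b²-L²)/(6L)=-572/75 = (11·(8/5)³/(6·8)+(-572/75)·(8/5))/10000 = -88/78125 m
Superposition: y = Σ y_i = -804216/9765625 m ≈ -0.082352 m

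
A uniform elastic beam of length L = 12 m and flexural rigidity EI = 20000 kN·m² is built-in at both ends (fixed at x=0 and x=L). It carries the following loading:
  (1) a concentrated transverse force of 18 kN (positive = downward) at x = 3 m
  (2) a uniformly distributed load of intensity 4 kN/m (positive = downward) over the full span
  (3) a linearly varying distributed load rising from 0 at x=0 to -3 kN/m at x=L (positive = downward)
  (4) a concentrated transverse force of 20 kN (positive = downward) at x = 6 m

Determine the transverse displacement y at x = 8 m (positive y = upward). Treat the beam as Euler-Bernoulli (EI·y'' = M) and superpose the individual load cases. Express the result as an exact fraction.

y(8) = -4301/300000 m

Load 1 — point force P=18 kN at a=3 m (b=L-a=9):
  y_1 = -Pa²(L-x)²(3bL-(3b+a)(L-x))/(6L³EI)  [x>a] = -18·3²·(12-8)²·(3·9·12-(3·9+3)·(12-8))/(6·12³·20000) = -51/20000 m
Load 2 — uniform load w=4 kN/m over full span:
  y_2 = -wx²(L-x)²/(24EI) = -4·8²·(12-8)²/(24·20000) = -16/1875 m
Load 3 — triangular load w₀=-3 kN/m (0→w₀ over full span):
  y_3 = -w₀x²(L-x)²(x+2L)/(120LEI) = -(-3)·8²·(12-8)²·(8+2·12)/(120·12·20000) = 32/9375 m
Load 4 — point force P=20 kN at a=6 m (b=L-a=6):
  y_4 = -Pa²(L-x)²(3bL-(3b+a)(L-x))/(6L³EI)  [x>a] = -20·6²·(12-8)²·(3·6·12-(3·6+6)·(12-8))/(6·12³·20000) = -1/150 m
Superposition: y = Σ y_i = -4301/300000 m ≈ -0.014337 m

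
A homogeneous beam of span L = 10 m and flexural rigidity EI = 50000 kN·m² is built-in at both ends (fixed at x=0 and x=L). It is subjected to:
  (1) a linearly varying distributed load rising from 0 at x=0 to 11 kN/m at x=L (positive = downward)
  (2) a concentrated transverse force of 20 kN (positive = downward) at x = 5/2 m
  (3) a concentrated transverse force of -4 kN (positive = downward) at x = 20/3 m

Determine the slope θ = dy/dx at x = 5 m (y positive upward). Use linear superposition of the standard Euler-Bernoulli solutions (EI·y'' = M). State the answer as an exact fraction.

Load 1 — triangular load w₀=11 kN/m (0→w₀ over full span):
  θ_1 = -w₀(2x(L-x)(L-2x)(x+2L)+x²(L-x)²)/(120LEI) = -11·(2·5·(10-5)·(10-2·5)·(5+2·10)+5²·(10-5)²)/(120·10·50000) = -11/96000 rad
Load 2 — point force P=20 kN at a=5/2 m (b=L-a=15/2):
  θ_2 = Pa²(L-x)(2bL-(3b+a)(L-x))/(2L³EI)  [x>a] = 20·(5/2)²·(10-5)·(2·(15/2)·10-(3·(15/2)+(5/2))·(10-5))/(2·10³·50000) = 1/6400 rad
Load 3 — point force P=-4 kN at a=20/3 m (b=L-a=10/3):
  θ_3 = -Pb²x(2aL-(3a+b)x)/(2L³EI)  [x≤a] = -(-4)·(10/3)²·5·(2·(20/3)·10-(3·(20/3)+(10/3))·5)/(2·10³·50000) = 1/27000 rad
Superposition: θ = Σ θ_i = 17/216000 rad ≈ 0.000079 rad

θ(5) = 17/216000 rad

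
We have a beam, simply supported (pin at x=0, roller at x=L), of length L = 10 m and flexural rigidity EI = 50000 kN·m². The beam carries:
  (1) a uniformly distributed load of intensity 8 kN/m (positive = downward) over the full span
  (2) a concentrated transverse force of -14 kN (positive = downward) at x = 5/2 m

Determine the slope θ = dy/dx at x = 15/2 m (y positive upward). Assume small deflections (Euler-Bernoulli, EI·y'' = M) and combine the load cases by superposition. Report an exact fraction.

Load 1 — uniform load w=8 kN/m over full span:
  θ_1 = -w(L³-6Lx²+4x³)/(24EI) = -8·(10³-6·10·(15/2)²+4·(15/2)³)/(24·50000) = 11/2400 rad
Load 2 — point force P=-14 kN at a=5/2 m (b=L-a=15/2):
  θ_2 = -Pa(2L²-6Lx+3x²+a²)/(6LEI)  [x>a] = -(-14)·(5/2)·(2·10²-6·10·(15/2)+3·(15/2)²+(5/2)²)/(6·10·50000) = -7/8000 rad
Superposition: θ = Σ θ_i = 89/24000 rad ≈ 0.003708 rad

θ(15/2) = 89/24000 rad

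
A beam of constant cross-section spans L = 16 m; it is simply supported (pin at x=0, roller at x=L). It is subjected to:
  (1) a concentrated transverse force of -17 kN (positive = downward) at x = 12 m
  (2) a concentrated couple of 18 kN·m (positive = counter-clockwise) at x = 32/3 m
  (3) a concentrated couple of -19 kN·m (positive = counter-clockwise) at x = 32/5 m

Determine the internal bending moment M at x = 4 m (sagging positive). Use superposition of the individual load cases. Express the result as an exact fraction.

M(4) = -69/4 kN·m

Load 1 — point force P=-17 kN at a=12 m (b=L-a=4):
  M_1 = Pbx/L  [x≤a] = (-17)·4·4/16 = -17 kN·m
Load 2 — applied couple M₀=18 kN·m at a=32/3 m (b=L-a=16/3):
  M_2 = M₀x/L  [x≤a] = 18·4/16 = 9/2 kN·m
Load 3 — applied couple M₀=-19 kN·m at a=32/5 m (b=L-a=48/5):
  M_3 = M₀x/L  [x≤a] = (-19)·4/16 = -19/4 kN·m
Superposition: M = Σ M_i = -69/4 kN·m ≈ -17.250000 kN·m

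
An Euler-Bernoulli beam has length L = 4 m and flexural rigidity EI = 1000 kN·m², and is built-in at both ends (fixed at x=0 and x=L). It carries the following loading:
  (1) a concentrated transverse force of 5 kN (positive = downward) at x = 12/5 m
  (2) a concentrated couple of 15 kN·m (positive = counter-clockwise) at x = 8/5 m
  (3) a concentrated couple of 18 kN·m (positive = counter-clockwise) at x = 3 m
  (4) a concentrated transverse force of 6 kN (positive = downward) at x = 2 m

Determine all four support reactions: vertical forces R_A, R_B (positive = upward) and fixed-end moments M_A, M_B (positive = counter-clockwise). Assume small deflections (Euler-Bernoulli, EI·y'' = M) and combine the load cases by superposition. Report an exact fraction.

Load 1 — point force P=5 kN at a=12/5 m (b=L-a=8/5):
  R_A = Pb²(3a+b)/L³ = 5·(8/5)²·(3·(12/5)+(8/5))/4³ = 44/25 kN
  M_A = Pab²/L² = 5·(12/5)·(8/5)²/4² = 48/25 kN·m
  R_B = Pa²(a+3b)/L³ = 5·(12/5)²·((12/5)+3·(8/5))/4³ = 81/25 kN
  M_B = -Pa²b/L² = -5·(12/5)²·(8/5)/4² = -72/25 kN·m
Load 2 — applied couple M₀=15 kN·m at a=8/5 m (b=L-a=12/5):
  R_A = 6M₀ab/L³ = 6·15·(8/5)·(12/5)/4³ = 27/5 kN
  M_A = M₀b(2a-b)/L² = 15·(12/5)·(2·(8/5)-(12/5))/4² = 9/5 kN·m
  R_B = -6M₀ab/L³ = -6·15·(8/5)·(12/5)/4³ = -27/5 kN
  M_B = M₀a(2b-a)/L² = 15·(8/5)·(2·(12/5)-(8/5))/4² = 24/5 kN·m
Load 3 — applied couple M₀=18 kN·m at a=3 m (b=L-a=1):
  R_A = 6M₀ab/L³ = 6·18·3·1/4³ = 81/16 kN
  M_A = M₀b(2a-b)/L² = 18·1·(2·3-1)/4² = 45/8 kN·m
  R_B = -6M₀ab/L³ = -6·18·3·1/4³ = -81/16 kN
  M_B = M₀a(2b-a)/L² = 18·3·(2·1-3)/4² = -27/8 kN·m
Load 4 — point force P=6 kN at a=2 m (b=L-a=2):
  R_A = Pb²(3a+b)/L³ = 6·2²·(3·2+2)/4³ = 3 kN
  M_A = Pab²/L² = 6·2·2²/4² = 3 kN·m
  R_B = Pa²(a+3b)/L³ = 6·2²·(2+3·2)/4³ = 3 kN
  M_B = -Pa²b/L² = -6·2²·2/4² = -3 kN·m
Superposition: R_A = 6089/400 kN, M_A = 2469/200 kN·m, R_B = -1689/400 kN, M_B = -891/200 kN·m

R_A = 6089/400 kN, M_A = 2469/200 kN·m, R_B = -1689/400 kN, M_B = -891/200 kN·m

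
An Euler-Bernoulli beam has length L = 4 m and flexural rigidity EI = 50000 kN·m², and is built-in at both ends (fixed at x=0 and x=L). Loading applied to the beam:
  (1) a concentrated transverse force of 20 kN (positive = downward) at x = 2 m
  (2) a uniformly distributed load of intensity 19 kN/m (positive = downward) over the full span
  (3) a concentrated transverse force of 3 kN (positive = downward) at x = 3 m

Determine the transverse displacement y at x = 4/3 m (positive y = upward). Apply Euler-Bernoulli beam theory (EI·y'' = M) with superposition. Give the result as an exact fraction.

y(4/3) = -7417/24300000 m

Load 1 — point force P=20 kN at a=2 m (b=L-a=2):
  y_1 = -Pb²x²(3aL-(3a+b)x)/(6L³EI)  [x≤a] = -20·2²·(4/3)²·(3·2·4-(3·2+2)·(4/3))/(6·4³·50000) = -1/10125 m
Load 2 — uniform load w=19 kN/m over full span:
  y_2 = -wx²(L-x)²/(24EI) = -19·(4/3)²·(4-(4/3))²/(24·50000) = -152/759375 m
Load 3 — point force P=3 kN at a=3 m (b=L-a=1):
  y_3 = -Pb²x²(3aL-(3a+b)x)/(6L³EI)  [x≤a] = -3·1²·(4/3)²·(3·3·4-(3·3+1)·(4/3))/(6·4³·50000) = -17/2700000 m
Superposition: y = Σ y_i = -7417/24300000 m ≈ -0.000305 m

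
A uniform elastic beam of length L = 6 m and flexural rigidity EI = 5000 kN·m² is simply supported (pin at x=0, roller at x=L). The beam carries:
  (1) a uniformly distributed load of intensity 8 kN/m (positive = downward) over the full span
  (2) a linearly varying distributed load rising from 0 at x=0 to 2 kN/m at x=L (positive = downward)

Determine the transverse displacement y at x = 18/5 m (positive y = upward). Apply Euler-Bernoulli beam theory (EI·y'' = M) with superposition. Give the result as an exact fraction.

y(18/5) = -283068/9765625 m

Load 1 — uniform load w=8 kN/m over full span:
  y_1 = -wx(L³-2Lx²+x³)/(24EI) = -8·(18/5)·(6³-2·6·(18/5)²+(18/5)³)/(24·5000) = -10044/390625 m
Load 2 — triangular load w₀=2 kN/m (0→w₀ over full span):
  y_2 = -w₀x(7L⁴-10L²x²+3x⁴)/(360LEI) = -2·(18/5)·(7·6⁴-10·6²·(18/5)²+3·(18/5)⁴)/(360·6·5000) = -31968/9765625 m
Superposition: y = Σ y_i = -283068/9765625 m ≈ -0.028986 m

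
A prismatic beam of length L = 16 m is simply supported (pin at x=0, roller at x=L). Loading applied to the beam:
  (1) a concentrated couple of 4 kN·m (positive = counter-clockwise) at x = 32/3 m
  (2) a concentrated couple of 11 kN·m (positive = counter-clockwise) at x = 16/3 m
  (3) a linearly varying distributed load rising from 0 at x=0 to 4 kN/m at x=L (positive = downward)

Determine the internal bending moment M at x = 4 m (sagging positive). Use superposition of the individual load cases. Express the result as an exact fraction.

Load 1 — applied couple M₀=4 kN·m at a=32/3 m (b=L-a=16/3):
  M_1 = M₀x/L  [x≤a] = 4·4/16 = 1 kN·m
Load 2 — applied couple M₀=11 kN·m at a=16/3 m (b=L-a=32/3):
  M_2 = M₀x/L  [x≤a] = 11·4/16 = 11/4 kN·m
Load 3 — triangular load w₀=4 kN/m (0→w₀ over full span):
  M_3 = w₀Lx/6 - w₀x³/(6L) = 4·16·4/6 - 4·4³/(6·16) = 40 kN·m
Superposition: M = Σ M_i = 175/4 kN·m ≈ 43.750000 kN·m

M(4) = 175/4 kN·m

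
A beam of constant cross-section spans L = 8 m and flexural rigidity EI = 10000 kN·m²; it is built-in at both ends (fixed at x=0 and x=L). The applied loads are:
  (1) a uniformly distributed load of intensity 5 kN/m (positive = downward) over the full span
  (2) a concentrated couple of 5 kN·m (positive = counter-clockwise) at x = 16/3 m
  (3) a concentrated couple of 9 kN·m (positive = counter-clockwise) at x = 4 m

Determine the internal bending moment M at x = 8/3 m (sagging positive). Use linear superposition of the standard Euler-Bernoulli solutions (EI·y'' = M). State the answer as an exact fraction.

Load 1 — uniform load w=5 kN/m over full span:
  M_1 = wLx/2 - wL²/12 - wx²/2 = 5·8·(8/3)/2 - 5·8²/12 - 5·(8/3)²/2 = 80/9 kN·m
Load 2 — applied couple M₀=5 kN·m at a=16/3 m (b=L-a=8/3):
  M_2 = R_Ax - M_A  [x≤a] with R_A=5/6, M_A=5/3 = (5/6)·(8/3) - (5/3) = 5/9 kN·m
Load 3 — applied couple M₀=9 kN·m at a=4 m (b=L-a=4):
  M_3 = R_Ax - M_A  [x≤a] with R_A=27/16, M_A=9/4 = (27/16)·(8/3) - (9/4) = 9/4 kN·m
Superposition: M = Σ M_i = 421/36 kN·m ≈ 11.694444 kN·m

M(8/3) = 421/36 kN·m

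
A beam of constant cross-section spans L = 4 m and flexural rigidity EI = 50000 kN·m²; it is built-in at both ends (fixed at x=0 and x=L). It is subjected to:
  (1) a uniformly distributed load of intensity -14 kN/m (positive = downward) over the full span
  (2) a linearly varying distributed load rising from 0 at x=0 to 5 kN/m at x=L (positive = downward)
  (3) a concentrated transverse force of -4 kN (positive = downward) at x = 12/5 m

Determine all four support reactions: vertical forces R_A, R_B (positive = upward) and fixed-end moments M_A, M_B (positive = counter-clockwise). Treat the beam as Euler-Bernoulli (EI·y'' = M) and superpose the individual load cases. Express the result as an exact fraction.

Load 1 — uniform load w=-14 kN/m over full span:
  R_A = wL/2 = (-14)·4/2 = -28 kN
  M_A = wL²/12 = (-14)·4²/12 = -56/3 kN·m
  R_B = wL/2 = (-14)·4/2 = -28 kN
  M_B = -wL²/12 = -(-14)·4²/12 = 56/3 kN·m
Load 2 — triangular load w₀=5 kN/m (0→w₀ over full span):
  R_A = 3w₀L/20 = 3·5·4/20 = 3 kN
  M_A = w₀L²/30 = 5·4²/30 = 8/3 kN·m
  R_B = 7w₀L/20 = 7·5·4/20 = 7 kN
  M_B = -w₀L²/20 = -5·4²/20 = -4 kN·m
Load 3 — point force P=-4 kN at a=12/5 m (b=L-a=8/5):
  R_A = Pb²(3a+b)/L³ = (-4)·(8/5)²·(3·(12/5)+(8/5))/4³ = -176/125 kN
  M_A = Pab²/L² = (-4)·(12/5)·(8/5)²/4² = -192/125 kN·m
  R_B = Pa²(a+3b)/L³ = (-4)·(12/5)²·((12/5)+3·(8/5))/4³ = -324/125 kN
  M_B = -Pa²b/L² = -(-4)·(12/5)²·(8/5)/4² = 288/125 kN·m
Superposition: R_A = -3301/125 kN, M_A = -2192/125 kN·m, R_B = -2949/125 kN, M_B = 6364/375 kN·m

R_A = -3301/125 kN, M_A = -2192/125 kN·m, R_B = -2949/125 kN, M_B = 6364/375 kN·m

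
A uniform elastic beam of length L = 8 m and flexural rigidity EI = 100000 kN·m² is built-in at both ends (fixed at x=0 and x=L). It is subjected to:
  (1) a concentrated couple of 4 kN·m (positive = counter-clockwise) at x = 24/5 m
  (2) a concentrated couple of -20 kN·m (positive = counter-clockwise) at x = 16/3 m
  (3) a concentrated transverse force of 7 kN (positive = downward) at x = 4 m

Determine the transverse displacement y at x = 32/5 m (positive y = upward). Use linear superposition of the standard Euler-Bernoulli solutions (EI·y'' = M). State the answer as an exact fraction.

y(32/5) = -3667/87890625 m

Load 1 — applied couple M₀=4 kN·m at a=24/5 m (b=L-a=16/5):
  y_1 = (R_Ax³/6 - M_Ax²/2 - M₀(x-a)²/2)/EI  [x>a] with R_A=18/25, M_A=32/25 = ((18/25)·(32/5)³/6 - (32/25)·(32/5)²/2 - 4·((32/5)-(24/5))²/2)/100000 = 12/9765625 m
Load 2 — applied couple M₀=-20 kN·m at a=16/3 m (b=L-a=8/3):
  y_2 = (R_Ax³/6 - M_Ax²/2 - M₀(x-a)²/2)/EI  [x>a] with R_A=-10/3, M_A=-20/3 = ((-10/3)·(32/5)³/6 - (-20/3)·(32/5)²/2 - (-20)·((32/5)-(16/3))²/2)/100000 = 16/703125 m
Load 3 — point force P=7 kN at a=4 m (b=L-a=4):
  y_3 = -Pa²(L-x)²(3bL-(3b+a)(L-x))/(6L³EI)  [x>a] = -7·4²·(8-(32/5))²·(3·4·8-(3·4+4)·(8-(32/5)))/(6·8³·100000) = -77/1171875 m
Superposition: y = Σ y_i = -3667/87890625 m ≈ -0.000042 m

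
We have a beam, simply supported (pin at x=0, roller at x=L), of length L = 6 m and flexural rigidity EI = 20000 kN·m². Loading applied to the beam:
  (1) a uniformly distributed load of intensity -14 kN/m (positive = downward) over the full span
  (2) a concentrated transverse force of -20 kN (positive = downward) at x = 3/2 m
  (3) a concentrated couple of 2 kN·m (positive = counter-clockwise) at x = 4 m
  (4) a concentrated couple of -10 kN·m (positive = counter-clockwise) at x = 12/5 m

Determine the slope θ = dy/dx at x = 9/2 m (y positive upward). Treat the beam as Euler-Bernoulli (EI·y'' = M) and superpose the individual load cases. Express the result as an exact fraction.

Load 1 — uniform load w=-14 kN/m over full span:
  θ_1 = -w(L³-6Lx²+4x³)/(24EI) = -(-14)·(6³-6·6·(9/2)²+4·(9/2)³)/(24·20000) = -693/160000 rad
Load 2 — point force P=-20 kN at a=3/2 m (b=L-a=9/2):
  θ_2 = -Pa(2L²-6Lx+3x²+a²)/(6LEI)  [x>a] = -(-20)·(3/2)·(2·6²-6·6·(9/2)+3·(9/2)²+(3/2)²)/(6·6·20000) = -9/8000 rad
Load 3 — applied couple M₀=2 kN·m at a=4 m (b=L-a=2):
  θ_3 = (M₀x²/(2L)-M₀(x-a)+C₁)/EI  [x>a] with C₁=M₀(3b²-L²)/(6L)=-4/3 = (2·(9/2)²/(2·6)-2·((9/2)-4)+(-4/3))/20000 = 1/19200 rad
Load 4 — applied couple M₀=-10 kN·m at a=12/5 m (b=L-a=18/5):
  θ_4 = (M₀x²/(2L)-M₀(x-a)+C₁)/EI  [x>a] with C₁=M₀(3b²-L²)/(6L)=-4/5 = ((-10)·(9/2)²/(2·6)-(-10)·((9/2)-(12/5))+(-4/5))/20000 = 133/800000 rad
Superposition: θ = Σ θ_i = -12571/2400000 rad ≈ -0.005238 rad

θ(9/2) = -12571/2400000 rad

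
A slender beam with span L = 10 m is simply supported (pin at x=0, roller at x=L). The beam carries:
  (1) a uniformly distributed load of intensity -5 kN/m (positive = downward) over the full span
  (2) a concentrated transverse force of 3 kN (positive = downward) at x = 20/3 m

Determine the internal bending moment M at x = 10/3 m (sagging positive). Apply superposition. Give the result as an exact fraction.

Load 1 — uniform load w=-5 kN/m over full span:
  M_1 = wx(L-x)/2 = (-5)·(10/3)·(10-(10/3))/2 = -500/9 kN·m
Load 2 — point force P=3 kN at a=20/3 m (b=L-a=10/3):
  M_2 = Pbx/L  [x≤a] = 3·(10/3)·(10/3)/10 = 10/3 kN·m
Superposition: M = Σ M_i = -470/9 kN·m ≈ -52.222222 kN·m

M(10/3) = -470/9 kN·m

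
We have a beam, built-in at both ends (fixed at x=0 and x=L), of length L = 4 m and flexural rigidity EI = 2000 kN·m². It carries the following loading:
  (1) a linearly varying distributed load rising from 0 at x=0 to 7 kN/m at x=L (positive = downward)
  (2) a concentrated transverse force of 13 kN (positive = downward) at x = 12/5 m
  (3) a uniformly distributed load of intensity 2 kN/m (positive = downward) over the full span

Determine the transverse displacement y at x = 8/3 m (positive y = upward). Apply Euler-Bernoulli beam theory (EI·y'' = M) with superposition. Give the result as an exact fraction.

Load 1 — triangular load w₀=7 kN/m (0→w₀ over full span):
  y_1 = -w₀x²(L-x)²(x+2L)/(120LEI) = -7·(8/3)²·(4-(8/3))²·((8/3)+2·4)/(120·4·2000) = -448/455625 m
Load 2 — point force P=13 kN at a=12/5 m (b=L-a=8/5):
  y_2 = -Pa²(L-x)²(3bL-(3b+a)(L-x))/(6L³EI)  [x>a] = -13·(12/5)²·(4-(8/3))²·(3·(8/5)·4-(3·(8/5)+(12/5))·(4-(8/3)))/(6·4³·2000) = -26/15625 m
Load 3 — uniform load w=2 kN/m over full span:
  y_3 = -wx²(L-x)²/(24EI) = -2·(8/3)²·(4-(8/3))²/(24·2000) = -16/30375 m
Superposition: y = Σ y_i = -36154/11390625 m ≈ -0.003174 m

y(8/3) = -36154/11390625 m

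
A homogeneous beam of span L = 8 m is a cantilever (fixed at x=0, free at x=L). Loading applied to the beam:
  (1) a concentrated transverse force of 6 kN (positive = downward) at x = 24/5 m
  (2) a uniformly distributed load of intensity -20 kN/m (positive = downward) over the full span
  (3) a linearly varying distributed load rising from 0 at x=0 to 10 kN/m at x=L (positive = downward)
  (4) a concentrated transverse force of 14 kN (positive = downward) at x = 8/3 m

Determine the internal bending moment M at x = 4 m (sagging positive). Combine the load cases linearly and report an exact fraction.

Load 1 — point force P=6 kN at a=24/5 m (b=L-a=16/5):
  M_1 = -P(a-x)  [x≤a] = -6·((24/5)-4) = -24/5 kN·m
Load 2 — uniform load w=-20 kN/m over full span:
  M_2 = -w(L-x)²/2 = -(-20)·(8-4)²/2 = 160 kN·m
Load 3 — triangular load w₀=10 kN/m (0→w₀ over full span):
  M_3 = w₀Lx/2 - w₀L²/3 - w₀x³/(6L) = 10·8·4/2 - 10·8²/3 - 10·4³/(6·8) = -200/3 kN·m
Load 4 — point force P=14 kN at a=8/3 m (b=L-a=16/3):
  M_4 = 0  [x>a] = 0 kN·m
Superposition: M = Σ M_i = 1328/15 kN·m ≈ 88.533333 kN·m

M(4) = 1328/15 kN·m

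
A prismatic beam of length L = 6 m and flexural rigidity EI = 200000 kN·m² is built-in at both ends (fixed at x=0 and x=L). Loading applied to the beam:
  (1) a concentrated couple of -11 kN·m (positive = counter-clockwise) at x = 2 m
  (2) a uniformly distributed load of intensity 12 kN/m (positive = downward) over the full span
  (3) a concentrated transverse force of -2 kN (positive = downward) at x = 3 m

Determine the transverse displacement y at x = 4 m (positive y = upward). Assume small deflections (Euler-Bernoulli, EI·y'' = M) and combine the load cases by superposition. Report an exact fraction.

Load 1 — applied couple M₀=-11 kN·m at a=2 m (b=L-a=4):
  y_1 = (R_Ax³/6 - M_Ax²/2 - M₀(x-a)²/2)/EI  [x>a] with R_A=-22/9, M_A=0 = ((-22/9)·4³/6 - 0·4²/2 - (-11)·(4-2)²/2)/200000 = -11/540000 m
Load 2 — uniform load w=12 kN/m over full span:
  y_2 = -wx²(L-x)²/(24EI) = -12·4²·(6-4)²/(24·200000) = -1/6250 m
Load 3 — point force P=-2 kN at a=3 m (b=L-a=3):
  y_3 = -Pa²(L-x)²(3bL-(3b+a)(L-x))/(6L³EI)  [x>a] = -(-2)·3²·(6-4)²·(3·3·6-(3·3+3)·(6-4))/(6·6³·200000) = 1/120000 m
Superposition: y = Σ y_i = -929/5400000 m ≈ -0.000172 m

y(4) = -929/5400000 m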